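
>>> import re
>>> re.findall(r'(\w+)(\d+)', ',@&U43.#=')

[('U4', '3')]

The pattern matches one or more of a word character (captured); then one or more of a digit (captured).
Matches: at [3:6] match 'U43', groups = ('U4', '3').
With 2 capturing groups, `findall` returns a 2-tuple per match.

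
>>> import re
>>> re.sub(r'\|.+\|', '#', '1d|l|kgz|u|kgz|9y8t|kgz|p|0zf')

Each match is replaced by '#'.

'1d#0zf'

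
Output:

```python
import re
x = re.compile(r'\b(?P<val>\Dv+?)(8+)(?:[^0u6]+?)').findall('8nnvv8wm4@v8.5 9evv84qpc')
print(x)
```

[('@v', '8')]

This matches a word boundary (`\b`, zero-width); then a non-digit, then one or more of the literal 'v' (lazy) (captured as 'val'); then one or more of a literal '8' (captured); then one or more of any character except [0u6] (lazy) (non-capturing group).
Matches: at [9:13] match '@v8.', groups = ('@v', '8').
With 2 capturing groups, `findall` returns a 2-tuple per match.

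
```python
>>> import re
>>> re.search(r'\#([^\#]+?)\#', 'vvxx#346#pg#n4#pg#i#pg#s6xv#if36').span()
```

`search` walks the string left to right and returns the first match it finds.
The match spans [4:9] → '#346#'.
Captured: group 1 = '346'.

(4, 9)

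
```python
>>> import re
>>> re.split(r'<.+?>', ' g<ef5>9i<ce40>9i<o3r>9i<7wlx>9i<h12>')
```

[' g', '9i', '9i', '9i', '9i', '']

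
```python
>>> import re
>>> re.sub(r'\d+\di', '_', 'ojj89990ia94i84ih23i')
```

'ojj_a__h_'

Every occurrence is swapped for '_'.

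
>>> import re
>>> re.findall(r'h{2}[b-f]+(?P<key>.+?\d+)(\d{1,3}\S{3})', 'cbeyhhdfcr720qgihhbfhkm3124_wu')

Because the quantifier is non-greedy, it stops expanding at the earliest point where the rest of the pattern can succeed.
With 2 capturing groups, `findall` returns a 2-tuple per match.

[('r72', '0qgi'), ('hkm312', '4_wu')]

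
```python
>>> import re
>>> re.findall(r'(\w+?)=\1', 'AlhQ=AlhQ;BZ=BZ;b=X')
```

A backreference is literal: `\1` must see the identical characters the first group matched.
One capturing group, so `findall` returns just the captured substring from each match — 2 in all.

['AlhQ', 'BZ']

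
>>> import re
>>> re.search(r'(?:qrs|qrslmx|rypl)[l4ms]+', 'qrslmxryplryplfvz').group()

'qrslm'

`search` walks the string left to right and returns the first match it finds.
The match spans [0:5] → 'qrslm'.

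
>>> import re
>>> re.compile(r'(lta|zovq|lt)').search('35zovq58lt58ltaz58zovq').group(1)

`re.search` scans for the first position where the pattern succeeds.
The match spans [2:6] → 'zovq'.
Captured: group 1 = 'zovq'.

'zovq'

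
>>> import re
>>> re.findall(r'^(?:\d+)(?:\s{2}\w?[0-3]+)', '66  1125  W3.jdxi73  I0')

This matches anchored at the start of the string; then one or more of a digit (non-capturing group); then exactly 2 of whitespace, then optionally a word character, then one or more of a character in [0-3] (non-capturing group).
No capturing groups, so `findall` returns the 1 full match string.

['66  112']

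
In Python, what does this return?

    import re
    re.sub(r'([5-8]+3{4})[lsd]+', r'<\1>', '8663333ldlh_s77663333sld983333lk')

'<8663333>h_s<77663333>9<83333>k'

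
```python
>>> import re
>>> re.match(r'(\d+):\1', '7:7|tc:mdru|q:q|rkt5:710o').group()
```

'7:7'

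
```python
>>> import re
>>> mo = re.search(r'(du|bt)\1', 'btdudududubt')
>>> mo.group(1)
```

A backreference is literal: `\1` must see the identical characters the first group matched.
`re.search` scans for the first position where the pattern succeeds.
The match spans [2:6] → 'dudu'.
Captured: group 1 = 'du'.

'du'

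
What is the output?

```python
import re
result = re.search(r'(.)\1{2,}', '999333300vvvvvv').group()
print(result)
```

`\1` has to match the exact text group 1 already captured.
The match spans [0:3] → '999'.

999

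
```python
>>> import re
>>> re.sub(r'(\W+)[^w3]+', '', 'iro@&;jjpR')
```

`sub` substitutes '' at each match site.

'iro'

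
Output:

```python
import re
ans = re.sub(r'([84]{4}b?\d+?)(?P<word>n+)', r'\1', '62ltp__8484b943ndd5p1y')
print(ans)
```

62ltp__8484b943dd5p1y

Pattern: exactly 4 of one of [84], then optionally a literal 'b', then one or more of a digit (lazy) (captured); then one or more of a literal 'n' (captured as 'word').
Matches: at [7:16] → '8484b943n'.
The replacement refers to a captured group, so each match is rewritten using its own captured text.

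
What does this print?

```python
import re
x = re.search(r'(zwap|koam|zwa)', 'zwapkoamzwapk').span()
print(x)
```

(0, 4)

Alternation isn't longest-match — the leftmost alternative that fits at this position is chosen.
The match spans [0:4] → 'zwap'.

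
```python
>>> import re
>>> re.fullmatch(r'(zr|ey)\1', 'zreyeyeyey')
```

The backreference `\1` re-matches whatever the first group consumed, character for character.
`re.fullmatch` is like wrapping the pattern in `^…$` (in single-line mode).
Here there's no way to consume every character, so the call returns None.

None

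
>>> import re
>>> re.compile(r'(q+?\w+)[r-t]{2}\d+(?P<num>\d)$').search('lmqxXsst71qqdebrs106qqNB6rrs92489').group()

This matches one or more of the literal 'q' (lazy), then one or more of a word character (captured); then exactly 2 of a character in [r-t], then one or more of a digit; then a digit (captured as 'num'); then anchored at the end.
Unlike `match`, `search` isn't anchored — it looks for the pattern anywhere in the string.
The match spans [2:33] → 'qxXsst71qqdebrs106qqNB6rrs92489'.
Captured: group 1 = 'qxXsst71qqdebrs106qqNB6r', group 2 = '9'.

'qxXsst71qqdebrs106qqNB6rrs92489'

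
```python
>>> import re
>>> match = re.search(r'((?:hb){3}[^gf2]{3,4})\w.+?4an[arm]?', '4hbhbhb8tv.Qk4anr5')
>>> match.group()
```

'hbhbhb8tv.Qk4anr'

The match spans [1:17] → 'hbhbhb8tv.Qk4anr'.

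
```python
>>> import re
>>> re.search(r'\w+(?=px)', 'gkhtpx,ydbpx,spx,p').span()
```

The positive lookaround only admits positions where the adjacent text matches; those characters stay outside the span.
`re.search` tries every starting position until one works.
The match spans [0:4] → 'gkht'.

(0, 4)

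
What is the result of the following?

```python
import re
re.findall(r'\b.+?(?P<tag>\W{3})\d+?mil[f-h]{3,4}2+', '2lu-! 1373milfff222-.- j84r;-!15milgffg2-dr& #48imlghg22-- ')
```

With the lazy modifier that quantifier settles for the fewest repetitions that let the rest of the pattern succeed (the atoms after it are unaffected and can still be greedy).
`findall` collects group 1 from each match (2 total).

['-! ', ';-!']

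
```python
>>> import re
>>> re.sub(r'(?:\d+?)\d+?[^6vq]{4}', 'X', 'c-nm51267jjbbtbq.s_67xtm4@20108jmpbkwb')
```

Pattern: one or more of a digit (lazy) (non-capturing group); then one or more of a digit (lazy), then exactly 4 of any character except [6vq].
A `+?`/`*?`/`{m,n}?` starts at its minimum and grows only as far as needed for what follows to match.
Matches: at [4:12] → '51267jjb'; at [19:25] → '67xtm4'; at [26:32] → '20108j'.
`sub` substitutes 'X' at each match site.

'c-nmXbtbq.s_X@Xmpbkwb'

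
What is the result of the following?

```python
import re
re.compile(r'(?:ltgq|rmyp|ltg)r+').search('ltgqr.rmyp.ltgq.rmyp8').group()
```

'ltgqr'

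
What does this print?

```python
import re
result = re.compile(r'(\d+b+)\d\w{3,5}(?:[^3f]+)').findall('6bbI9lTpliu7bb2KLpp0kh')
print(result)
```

['7bb']

This matches one or more of a digit, then one or more of a literal 'b' (captured); then a digit, then 3 to 5 of a word character; then one or more of any character except [3f] (non-capturing group).
Scanning left to right: at [11:22] match '7bb2KLpp0kh', group 1 = '7bb'.
One capturing group, so `findall` returns just the captured substring from the one match — 1 in all.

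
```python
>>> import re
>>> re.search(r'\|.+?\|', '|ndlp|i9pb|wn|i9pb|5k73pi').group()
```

'|ndlp|'

With the lazy modifier that quantifier settles for the fewest repetitions that let the rest of the pattern succeed (the atoms after it are unaffected and can still be greedy).
The match spans [0:6] → '|ndlp|'.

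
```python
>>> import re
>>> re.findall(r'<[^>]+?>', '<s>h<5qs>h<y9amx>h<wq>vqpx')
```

['<s>', '<5qs>', '<y9amx>', '<wq>']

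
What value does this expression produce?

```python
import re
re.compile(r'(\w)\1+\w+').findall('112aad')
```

['1']

The backreference `\1` re-matches whatever the first group consumed, character for character.
Scanning left to right: at [0:6] match '112aad', group 1 = '1'.
Because there's exactly one group, `findall` drops the full match and keeps group 1 from the one hit.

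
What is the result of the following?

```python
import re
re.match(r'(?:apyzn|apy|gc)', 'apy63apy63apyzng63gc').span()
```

`match` is anchored at position 0; if the pattern doesn't fit there, it returns None.
The match spans [0:3] → 'apy'.

(0, 3)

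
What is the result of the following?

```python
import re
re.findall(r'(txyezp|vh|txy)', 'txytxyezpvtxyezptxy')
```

['txy', 'txyezp', 'txyezp', 'txy']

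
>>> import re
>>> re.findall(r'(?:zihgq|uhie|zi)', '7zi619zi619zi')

['zi', 'zi', 'zi']

Scanning left to right: at [1:3] → 'zi'; at [6:8] → 'zi'; at [11:13] → 'zi'.
No capturing groups, so `findall` returns the 3 full match strings.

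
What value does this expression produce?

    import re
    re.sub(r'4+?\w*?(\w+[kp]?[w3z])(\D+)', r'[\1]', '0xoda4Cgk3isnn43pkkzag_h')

The pattern matches one or more of a literal '4' (lazy), then zero or more of a word character (lazy); then one or more of a word character, then optionally one of [kp], then one of [w3z] (captured); then one or more of a non-digit (captured).
Matches: at [5:24] → '4Cgk3isnn43pkkzag_h'.
`\1` in the replacement pulls in group 1's text for each match.

'0xoda[Cgk3isnn43pkkz]'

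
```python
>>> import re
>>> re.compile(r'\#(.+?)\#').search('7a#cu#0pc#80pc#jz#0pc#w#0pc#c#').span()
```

(2, 6)

With the lazy modifier that quantifier settles for the fewest repetitions that let the rest of the pattern succeed (the atoms after it are unaffected and can still be greedy).
The match spans [2:6] → '#cu#'.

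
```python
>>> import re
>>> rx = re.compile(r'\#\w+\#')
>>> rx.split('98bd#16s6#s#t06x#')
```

`split` removes every match and returns the 3 fragments in between.

['98bd', 's', '']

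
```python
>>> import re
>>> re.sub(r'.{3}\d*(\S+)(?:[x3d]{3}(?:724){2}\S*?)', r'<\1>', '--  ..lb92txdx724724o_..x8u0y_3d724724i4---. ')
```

'-<..lb92t>o_..x8u0y_3d724724i4---. '

Pattern: exactly 3 of any character, then zero or more of a digit; then one or more of a non-whitespace character (captured); then exactly 3 of one of [x3d], then the literal '724' repeated 2 times, then zero or more of a non-whitespace character (lazy) (non-capturing group).
A non-greedy quantifier consumes as few characters as it can — just enough that the remainder of the pattern still matches from where it stops; whatever follows it matches normally.
Matches: at [1:20] → '-  ..lb92txdx724724'.
The replacement refers to a captured group, so each match is rewritten using its own captured text.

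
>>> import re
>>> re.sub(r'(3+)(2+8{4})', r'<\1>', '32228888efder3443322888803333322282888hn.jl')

'<3>efder344<33>03333322282888hn.jl'

Pattern: one or more of a literal '3' (captured); then one or more of a literal '2', then exactly 4 of the literal '8' (captured).
Matches: at [0:8] → '32228888'; at [16:24] → '33228888'.
The replacement refers to a captured group, so each match is rewritten using its own captured text.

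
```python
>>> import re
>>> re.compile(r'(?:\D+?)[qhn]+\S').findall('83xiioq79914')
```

['xiioq7']

The pattern matches one or more of a non-digit (lazy) (non-capturing group); then one or more of one of [qhn], then a non-whitespace character.
Walking the string: at [2:8] → 'xiioq7'.
With no groups in the pattern, `findall` gives back each whole match — 1 here.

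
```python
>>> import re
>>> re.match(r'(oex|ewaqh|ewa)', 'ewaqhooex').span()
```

(0, 5)

Alternation tries branches left to right and keeps the first one that lets the overall match succeed at that position.
`re.match` only tries the pattern at the start of the string.
The match spans [0:5] → 'ewaqh'.
Captured: group 1 = 'ewaqh'.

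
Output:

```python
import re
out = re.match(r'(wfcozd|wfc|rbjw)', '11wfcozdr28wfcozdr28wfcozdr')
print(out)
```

None

`re.match` won't scan ahead — the pattern has to work from the very first character.
Here the pattern fails at index 0, so the call returns None.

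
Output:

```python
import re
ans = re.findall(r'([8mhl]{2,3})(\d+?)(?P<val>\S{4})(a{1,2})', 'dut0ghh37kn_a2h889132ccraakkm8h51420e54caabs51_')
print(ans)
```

[('hh', '3', '7kn_', 'a'), ('h88', '913', '2ccr', 'aa'), ('m8h', '51420', 'e54c', 'aa')]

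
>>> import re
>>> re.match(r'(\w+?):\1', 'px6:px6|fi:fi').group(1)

The match spans [0:7] → 'px6:px6'.
Captured: group 1 = 'px6'.

'px6'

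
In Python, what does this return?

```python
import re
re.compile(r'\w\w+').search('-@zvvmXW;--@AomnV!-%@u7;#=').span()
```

(2, 8)

This matches a word character; then one or more of a word character.
The match spans [2:8] → 'zvvmXW'.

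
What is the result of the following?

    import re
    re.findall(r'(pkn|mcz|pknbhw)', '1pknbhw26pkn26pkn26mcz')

['pkn', 'pkn', 'pkn', 'mcz']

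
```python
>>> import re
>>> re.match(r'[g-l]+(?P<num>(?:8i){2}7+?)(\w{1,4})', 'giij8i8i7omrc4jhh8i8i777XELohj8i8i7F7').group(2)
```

The match spans [0:13] → 'giij8i8i7omrc'.
Captured: group 1 = '8i8i7', group 2 = 'omrc'.

'omrc'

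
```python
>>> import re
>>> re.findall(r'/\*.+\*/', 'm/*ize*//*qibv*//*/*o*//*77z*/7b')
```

['/*ize*//*qibv*//*/*o*//*77z*/']

Walking the string: at [1:30] → '/*ize*//*qibv*//*/*o*//*77z*/'.
No capturing groups, so `findall` returns the 1 full match string.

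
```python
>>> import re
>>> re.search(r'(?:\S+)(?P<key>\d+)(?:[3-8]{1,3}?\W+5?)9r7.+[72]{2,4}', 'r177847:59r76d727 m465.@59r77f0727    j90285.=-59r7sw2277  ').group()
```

'r177847:59r76d727 m465.@59r77f0727    j90285.=-59r7sw2277'

This matches one or more of a non-whitespace character (non-capturing group); then one or more of a digit (captured as 'key'); then 1 to 3 of a character in [3-8] (lazy), then one or more of a non-word character, then optionally the literal '5' (non-capturing group); then the literal '9r7', then one or more of any character, then 2 to 4 of one of [72].
The match spans [0:57] → 'r177847:59r76d727 m465.@59r77f0727    j90285.=-59r7sw2277'.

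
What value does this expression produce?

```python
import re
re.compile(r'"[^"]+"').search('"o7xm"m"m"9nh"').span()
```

(0, 6)

Unlike `match`, `search` isn't anchored — it looks for the pattern anywhere in the string.
The match spans [0:6] → '"o7xm"'.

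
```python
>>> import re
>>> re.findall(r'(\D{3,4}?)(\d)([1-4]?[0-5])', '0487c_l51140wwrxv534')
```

Pattern: 3 to 4 of a non-digit (lazy) (captured); then a digit (captured); then optionally a character in [1-4], then a character in [0-5] (captured).
Matches: at [4:10] match 'c_l511', groups = ('c_l', '5', '11'); at [13:20] match 'wrxv534', groups = ('wrxv', '5', '34').
With 3 capturing groups, `findall` returns a 3-tuple per match.

[('c_l', '5', '11'), ('wrxv', '5', '34')]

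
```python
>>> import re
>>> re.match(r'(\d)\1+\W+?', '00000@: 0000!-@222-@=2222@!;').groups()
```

The match spans [0:6] → '00000@'.
Captured: group 1 = '0'.

('0',)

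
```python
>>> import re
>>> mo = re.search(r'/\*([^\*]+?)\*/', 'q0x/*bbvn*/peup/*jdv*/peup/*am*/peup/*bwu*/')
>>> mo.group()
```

'/*bbvn*/'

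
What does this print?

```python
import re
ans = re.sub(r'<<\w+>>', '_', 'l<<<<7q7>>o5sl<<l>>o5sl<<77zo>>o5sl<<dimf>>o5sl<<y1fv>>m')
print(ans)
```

Matches: at [3:10] → '<<7q7>>'; at [14:19] → '<<l>>'; at [23:31] → '<<77zo>>'; at [35:43] → '<<dimf>>'; at [47:55] → '<<y1fv>>'.
Each match is replaced by '_'.

l<<_o5sl_o5sl_o5sl_o5sl_m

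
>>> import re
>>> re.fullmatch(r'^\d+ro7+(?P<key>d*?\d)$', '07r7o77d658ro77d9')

None

This matches anchored at the start of the string; then one or more of a digit, then the literal 'ro', then one or more of a literal '7'; then zero or more of a literal 'd' (lazy), then a digit (captured as 'key'); then anchored at the end.
`fullmatch` succeeds only if the pattern covers the string from start to end.
Here the pattern can't cover the whole string, so the call returns None.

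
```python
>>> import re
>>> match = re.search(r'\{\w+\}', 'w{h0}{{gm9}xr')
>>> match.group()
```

'{h0}'

`re.search` tries every starting position until one works.
The match spans [1:5] → '{h0}'.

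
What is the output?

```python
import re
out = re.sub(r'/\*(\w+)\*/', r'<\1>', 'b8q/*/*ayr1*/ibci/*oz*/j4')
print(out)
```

Matches: at [5:13] → '/*ayr1*/'; at [17:23] → '/*oz*/'.
`\1` in the replacement pulls in group 1's text for each match.

b8q/*<ayr1>ibci<oz>j4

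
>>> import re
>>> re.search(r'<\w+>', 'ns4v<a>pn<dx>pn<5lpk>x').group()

'<a>'

Unlike `match`, `search` isn't anchored — it looks for the pattern anywhere in the string.
The match spans [4:7] → '<a>'.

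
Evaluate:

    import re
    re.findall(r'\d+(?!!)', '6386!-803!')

The negative lookahead/lookbehind blocks any match where the forbidden context is present.
`findall` yields the raw match text (2 of them) because the pattern has no groups.

['638', '80']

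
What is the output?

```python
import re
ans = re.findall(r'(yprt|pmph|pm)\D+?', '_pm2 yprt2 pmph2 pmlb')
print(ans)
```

`findall` collects group 1 from each match (2 total).

['pm', 'pm']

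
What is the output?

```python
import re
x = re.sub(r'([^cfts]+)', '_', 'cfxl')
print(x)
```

cf_

Pattern: one or more of any character except [cfts] (captured).
`sub` substitutes '_' at each match site.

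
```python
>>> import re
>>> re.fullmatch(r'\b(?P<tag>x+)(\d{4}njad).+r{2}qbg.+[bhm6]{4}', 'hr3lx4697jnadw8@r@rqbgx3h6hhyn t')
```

None

The pattern matches a word boundary (`\b`, zero-width); then one or more of a literal 'x' (captured as 'tag'); then exactly 4 of a digit, then the literal 'nj', then the literal 'ad' (captured); then one or more of any character; then exactly 2 of a literal 'r'; then the literal 'qbg', then one or more of any character, then exactly 4 of one of [bhm6].
`re.fullmatch` requires the pattern to consume the entire string.
Here the string isn't matched end-to-end, so the call returns None.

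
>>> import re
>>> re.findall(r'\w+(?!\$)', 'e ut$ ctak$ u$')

['e', 'u', 'cta']

`(?!…)`/`(?<!…)` only lets a position through if the neighbouring text does NOT match; no characters are consumed.
No capturing groups, so `findall` returns the 3 full match strings.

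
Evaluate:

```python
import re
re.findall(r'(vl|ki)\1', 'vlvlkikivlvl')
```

['vl', 'ki', 'vl']

`\1` has to match the exact text group 1 already captured.
With a single group, `findall` returns only what that group captured — 3 items.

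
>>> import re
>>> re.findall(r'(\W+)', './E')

['./']

The pattern matches one or more of a non-word character (captured).
Because there's exactly one group, `findall` drops the full match and keeps group 1 from the one hit.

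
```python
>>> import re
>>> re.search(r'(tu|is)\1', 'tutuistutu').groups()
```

A backreference is literal: `\1` must see the identical characters the first group matched.
`search` walks the string left to right and returns the first match it finds.
The match spans [0:4] → 'tutu'.
Captured: group 1 = 'tu'.

('tu',)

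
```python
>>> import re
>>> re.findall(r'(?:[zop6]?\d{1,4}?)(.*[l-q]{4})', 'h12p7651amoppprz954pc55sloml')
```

['2p7651amoppprz954pc55sloml']

With the lazy modifier that quantifier settles for the fewest repetitions that let the rest of the pattern succeed (the atoms after it are unaffected and can still be greedy).
Because there's exactly one group, `findall` drops the full match and keeps group 1 from the one hit.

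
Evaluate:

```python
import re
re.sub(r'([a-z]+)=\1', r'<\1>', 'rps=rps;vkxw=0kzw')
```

A backreference is literal: `\1` must see the identical characters the first group matched.
Matches: at [0:7] → 'rps=rps'.
`\1` in the replacement pulls in group 1's text for each match.

'<rps>;vkxw=0kzw'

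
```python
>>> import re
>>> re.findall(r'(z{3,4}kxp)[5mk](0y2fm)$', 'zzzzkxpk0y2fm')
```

[('zzzzkxp', '0y2fm')]

Pattern: 3 to 4 of a literal 'z', then the literal 'kx', then the literal 'p' (captured); then one of [5mk]; then the literal '0y', then the literal '2fm' (captured); then anchored at the end.
`findall` packs the 2 group values into a tuple for every match.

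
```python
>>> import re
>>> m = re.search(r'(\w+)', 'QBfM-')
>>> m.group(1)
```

'QBfM'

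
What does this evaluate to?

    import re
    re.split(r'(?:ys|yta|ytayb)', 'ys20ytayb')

['', '20', 'yb']

Alternation tries branches left to right and keeps the first one that lets the overall match succeed at that position.
Matches to split on: at [0:2] → 'ys'; at [4:7] → 'yta'.
`split` removes every match and returns the 3 fragments in between.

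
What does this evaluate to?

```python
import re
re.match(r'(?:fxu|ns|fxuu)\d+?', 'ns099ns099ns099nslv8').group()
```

'ns0'

With `match`, the pattern is implicitly anchored at the beginning.
The match spans [0:3] → 'ns0'.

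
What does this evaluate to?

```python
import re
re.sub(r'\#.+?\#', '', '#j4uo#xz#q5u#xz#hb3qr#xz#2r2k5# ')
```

Lazy quantifiers expand one character at a time until the remainder of the pattern can match.
Each match is replaced by ''.

'xzxzxz '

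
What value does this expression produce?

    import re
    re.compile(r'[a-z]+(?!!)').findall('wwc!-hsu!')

['ww', 'hs']

The negative lookaround is zero-width — it rules out positions where the adjacent text would match, without consuming anything.
Walking the string: at [0:2] → 'ww'; at [5:7] → 'hs'.
`findall` yields the raw match text (2 of them) because the pattern has no groups.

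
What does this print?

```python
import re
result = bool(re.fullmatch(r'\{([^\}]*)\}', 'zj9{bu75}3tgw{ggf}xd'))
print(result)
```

False

`fullmatch` succeeds only if the pattern covers the string from start to end.
Here the string isn't matched end-to-end, so the call returns None, and `bool(None)` is False.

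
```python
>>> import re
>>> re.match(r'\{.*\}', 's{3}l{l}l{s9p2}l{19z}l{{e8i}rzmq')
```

None

`match` is anchored at position 0; if the pattern doesn't fit there, it returns None.
Here the string doesn't start with a match, so the call returns None.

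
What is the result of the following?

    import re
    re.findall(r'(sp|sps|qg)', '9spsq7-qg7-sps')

['sp', 'qg', 'sp']

Alternation isn't longest-match — the leftmost alternative that fits at this position is chosen.
One capturing group, so `findall` returns just the captured substring from each match — 3 in all.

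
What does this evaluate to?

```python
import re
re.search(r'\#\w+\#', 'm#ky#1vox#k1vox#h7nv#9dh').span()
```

(1, 5)

The match spans [1:5] → '#ky#'.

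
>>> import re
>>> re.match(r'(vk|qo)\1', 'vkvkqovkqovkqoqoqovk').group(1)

'vk'

`\1` has to match the exact text group 1 already captured.
`re.match` only tries the pattern at the start of the string.
The match spans [0:4] → 'vkvk'.
Captured: group 1 = 'vk'.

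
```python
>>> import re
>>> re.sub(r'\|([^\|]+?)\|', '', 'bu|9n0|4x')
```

'bu4x'

Matches: at [2:7] → '|9n0|'.
Every occurrence is swapped for ''.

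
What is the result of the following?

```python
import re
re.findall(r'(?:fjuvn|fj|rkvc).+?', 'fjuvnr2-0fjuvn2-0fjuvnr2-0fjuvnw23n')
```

['fjuvnr', 'fjuvn2', 'fjuvnr', 'fjuvnw']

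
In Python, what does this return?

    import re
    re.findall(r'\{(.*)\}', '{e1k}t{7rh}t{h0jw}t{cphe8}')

['e1k}t{7rh}t{h0jw}t{cphe8']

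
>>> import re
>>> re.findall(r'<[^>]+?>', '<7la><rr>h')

Scanning left to right: at [0:5] → '<7la>'; at [5:9] → '<rr>'.
`findall` yields the raw match text (2 of them) because the pattern has no groups.

['<7la>', '<rr>']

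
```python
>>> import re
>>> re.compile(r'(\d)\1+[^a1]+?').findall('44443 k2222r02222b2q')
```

['4', '2', '2']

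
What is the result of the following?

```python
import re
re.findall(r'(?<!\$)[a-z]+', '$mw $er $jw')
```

The negative lookaround is zero-width — it rules out positions where the adjacent text would match, without consuming anything.
`findall` yields the raw match text (3 of them) because the pattern has no groups.

['w', 'r', 'w']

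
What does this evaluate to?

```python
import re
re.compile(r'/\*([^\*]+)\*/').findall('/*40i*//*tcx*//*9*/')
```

['40i', 'tcx', '9']

Matches: at [0:7] match '/*40i*/', group 1 = '40i'; at [7:14] match '/*tcx*/', group 1 = 'tcx'; at [14:19] match '/*9*/', group 1 = '9'.
Because there's exactly one group, `findall` drops the full match and keeps group 1 from each hit.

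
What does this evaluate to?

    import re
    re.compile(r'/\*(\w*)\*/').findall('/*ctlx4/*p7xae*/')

With a single group, `findall` returns only what that group captured — 1 item.

['p7xae']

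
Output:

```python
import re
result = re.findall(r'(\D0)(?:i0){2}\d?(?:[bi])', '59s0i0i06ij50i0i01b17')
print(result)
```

['s0']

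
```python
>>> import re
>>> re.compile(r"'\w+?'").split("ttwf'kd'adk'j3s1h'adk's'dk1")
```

Matches to split on: at [4:8] → "'kd'"; at [11:18] → "'j3s1h'"; at [21:24] → "'s'".
`split` removes every match and returns the 4 fragments in between.

['ttwf', 'adk', 'adk', 'dk1']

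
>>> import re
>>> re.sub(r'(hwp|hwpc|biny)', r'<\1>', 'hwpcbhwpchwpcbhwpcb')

'<hwp>cb<hwp>c<hwp>cb<hwp>cb'

Alternation tries branches left to right and keeps the first one that lets the overall match succeed at that position.
Matches: at [0:3] → 'hwp'; at [5:8] → 'hwp'; at [9:12] → 'hwp'; at [14:17] → 'hwp'.
`\1` in the replacement pulls in group 1's text for each match.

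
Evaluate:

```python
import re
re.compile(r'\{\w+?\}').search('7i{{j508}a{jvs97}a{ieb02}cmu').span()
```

(3, 9)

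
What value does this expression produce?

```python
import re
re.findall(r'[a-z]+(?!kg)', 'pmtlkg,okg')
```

The negative lookahead/lookbehind blocks any match where the forbidden context is present.
Matches: at [0:6] → 'pmtlkg'; at [7:10] → 'okg'.
`findall` yields the raw match text (2 of them) because the pattern has no groups.

['pmtlkg', 'okg']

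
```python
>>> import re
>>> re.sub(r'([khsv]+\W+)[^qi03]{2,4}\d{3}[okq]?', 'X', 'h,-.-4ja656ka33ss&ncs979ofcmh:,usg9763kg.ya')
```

'Xa33XfcmXg.ya'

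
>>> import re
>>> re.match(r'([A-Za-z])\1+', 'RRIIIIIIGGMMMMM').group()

'RR'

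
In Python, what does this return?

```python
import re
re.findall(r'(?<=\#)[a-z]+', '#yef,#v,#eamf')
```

['yef', 'v', 'eamf']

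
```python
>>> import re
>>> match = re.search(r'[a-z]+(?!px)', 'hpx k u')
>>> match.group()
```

'hpx'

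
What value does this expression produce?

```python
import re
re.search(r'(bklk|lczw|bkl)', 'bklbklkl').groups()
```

`search` walks the string left to right and returns the first match it finds.
The match spans [0:3] → 'bkl'.
Captured: group 1 = 'bkl'.

('bkl',)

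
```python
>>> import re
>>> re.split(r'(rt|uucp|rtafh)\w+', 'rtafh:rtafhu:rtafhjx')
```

Branches in `(...|...)` are attempted left-to-right; the first branch that allows the whole pattern to succeed is taken.
Matches to split on: at [0:5] → 'rtafh'; at [6:12] → 'rtafhu'; at [13:20] → 'rtafhjx'.
Because the pattern has a capturing group, `split` also inserts each captured text between the pieces.

['', 'rt', ':', 'rt', ':', 'rt', '']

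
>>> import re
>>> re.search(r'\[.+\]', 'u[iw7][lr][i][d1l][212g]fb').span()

(1, 24)

`search` walks the string left to right and returns the first match it finds.
The match spans [1:24] → '[iw7][lr][i][d1l][212g]'.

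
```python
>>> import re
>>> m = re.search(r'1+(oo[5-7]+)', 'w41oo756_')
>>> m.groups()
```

('oo756',)

The match spans [2:8] → '1oo756'.
Captured: group 1 = 'oo756'.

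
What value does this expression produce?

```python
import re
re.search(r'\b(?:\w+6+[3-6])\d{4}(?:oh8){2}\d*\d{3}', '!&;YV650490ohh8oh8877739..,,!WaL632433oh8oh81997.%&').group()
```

'WaL632433oh8oh81997'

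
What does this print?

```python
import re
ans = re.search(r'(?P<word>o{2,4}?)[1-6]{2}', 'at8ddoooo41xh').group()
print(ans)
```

This matches 2 to 4 of a literal 'o' (lazy) (captured as 'word'); then exactly 2 of a character in [1-6].
`re.search` scans for the first position where the pattern succeeds.
The match spans [5:11] → 'oooo41'.
Captured: group 1 = 'oooo'.

oooo41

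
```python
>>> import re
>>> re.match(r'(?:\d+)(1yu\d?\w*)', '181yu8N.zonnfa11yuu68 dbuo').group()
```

'181yu8N'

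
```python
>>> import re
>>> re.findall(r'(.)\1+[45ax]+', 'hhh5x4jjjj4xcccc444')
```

`\1` has to match the exact text group 1 already captured.
With a single group, `findall` returns only what that group captured — 3 items.

['h', 'j', 'c']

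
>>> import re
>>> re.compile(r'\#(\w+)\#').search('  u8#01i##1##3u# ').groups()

('01i',)

`re.search` scans for the first position where the pattern succeeds.
The match spans [4:9] → '#01i#'.
Captured: group 1 = '01i'.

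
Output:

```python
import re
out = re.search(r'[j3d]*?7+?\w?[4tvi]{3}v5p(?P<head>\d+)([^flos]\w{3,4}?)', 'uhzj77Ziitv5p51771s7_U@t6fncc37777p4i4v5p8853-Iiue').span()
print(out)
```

Pattern: zero or more of one of [j3d] (lazy), then one or more of a literal '7' (lazy), then optionally a word character; then exactly 3 of one of [4tvi], then the literal 'v5', then a literal 'p'; then one or more of a digit (captured as 'head'); then any character except [flos], then 3 to 4 of a word character (lazy) (captured).
A non-greedy quantifier consumes as few characters as it can — just enough that the remainder of the pattern still matches from where it stops; whatever follows it matches normally.
`re.search` scans for the first position where the pattern succeeds.
The match spans [3:21] → 'j77Ziitv5p51771s7_'.
Captured: group 1 = '5177', group 2 = '1s7_'.

(3, 21)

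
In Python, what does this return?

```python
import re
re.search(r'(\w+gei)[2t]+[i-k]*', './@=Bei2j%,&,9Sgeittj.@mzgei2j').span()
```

(13, 21)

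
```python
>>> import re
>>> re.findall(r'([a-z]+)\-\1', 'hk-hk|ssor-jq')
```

A backreference is literal: `\1` must see the identical characters the first group matched.
`findall` collects group 1 from the one match (1 total).

['hk']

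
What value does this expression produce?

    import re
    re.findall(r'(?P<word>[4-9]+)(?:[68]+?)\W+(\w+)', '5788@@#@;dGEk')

Pattern: one or more of a character in [4-9] (captured as 'word'); then one or more of one of [68] (lazy) (non-capturing group); then one or more of a non-word character; then one or more of a word character (captured).
Walking the string: at [0:13] match '5788@@#@;dGEk', groups = ('578', 'dGEk').
Multiple groups make `findall` return tuples — one 2-tuple for the one match.

[('578', 'dGEk')]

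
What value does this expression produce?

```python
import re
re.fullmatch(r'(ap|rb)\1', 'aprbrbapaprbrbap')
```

None

`fullmatch` succeeds only if the pattern covers the string from start to end.
Here the pattern can't cover the whole string, so the call returns None.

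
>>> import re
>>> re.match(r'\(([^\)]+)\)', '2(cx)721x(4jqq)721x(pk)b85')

None

`match` is anchored at position 0; if the pattern doesn't fit there, it returns None.
Here the string doesn't start with a match, so the call returns None.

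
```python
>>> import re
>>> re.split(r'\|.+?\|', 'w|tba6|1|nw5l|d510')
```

['w', '1', 'd510']

Lazy quantifiers expand one character at a time until the remainder of the pattern can match.
Matches to split on: at [1:7] → '|tba6|'; at [8:14] → '|nw5l|'.
`split` removes every match and returns the 3 fragments in between.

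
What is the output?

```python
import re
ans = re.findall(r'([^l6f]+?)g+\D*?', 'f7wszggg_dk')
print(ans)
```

With the lazy modifier that quantifier settles for the fewest repetitions that let the rest of the pattern succeed (the atoms after it are unaffected and can still be greedy).
Because there's exactly one group, `findall` drops the full match and keeps group 1 from the one hit.

['7wsz']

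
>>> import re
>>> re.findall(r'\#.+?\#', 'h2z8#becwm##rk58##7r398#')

['#becwm#', '#rk58#', '#7r398#']

A `+?`/`*?`/`{m,n}?` starts at its minimum and grows only as far as needed for what follows to match.
Since nothing is captured, `findall` lists the 3 matched substrings directly.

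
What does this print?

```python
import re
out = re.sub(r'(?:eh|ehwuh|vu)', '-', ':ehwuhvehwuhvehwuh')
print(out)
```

Alternation tries branches left to right and keeps the first one that lets the overall match succeed at that position.
Matches: at [1:3] → 'eh'; at [7:9] → 'eh'; at [13:15] → 'eh'.
Each match is replaced by '-'.

:-wuhv-wuhv-wuh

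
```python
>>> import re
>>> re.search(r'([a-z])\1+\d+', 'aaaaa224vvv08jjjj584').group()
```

`\1` has to match the exact text group 1 already captured.
`re.search` tries every starting position until one works.
The match spans [0:8] → 'aaaaa224'.
Captured: group 1 = 'a'.

'aaaaa224'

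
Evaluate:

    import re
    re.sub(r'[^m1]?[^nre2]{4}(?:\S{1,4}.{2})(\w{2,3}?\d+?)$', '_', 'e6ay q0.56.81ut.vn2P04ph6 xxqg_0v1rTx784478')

This matches optionally any character except [m1], then exactly 4 of any character except [nre2]; then 1 to 4 of a non-whitespace character, then exactly 2 of any character (non-capturing group); then 2 to 3 of a word character (lazy), then one or more of a digit (lazy) (captured); then anchored at the end.
Matches: at [23:43] → 'h6 xxqg_0v1rTx784478'.
Every occurrence is swapped for '_'.

'e6ay q0.56.81ut.vn2P04p_'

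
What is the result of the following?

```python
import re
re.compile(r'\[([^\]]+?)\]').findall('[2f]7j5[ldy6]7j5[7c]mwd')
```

['2f', 'ldy6', '7c']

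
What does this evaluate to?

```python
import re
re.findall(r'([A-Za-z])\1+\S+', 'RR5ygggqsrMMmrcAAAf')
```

['R']

After group 1 captures some text, `\1` only succeeds where that same text appears again.
Matches: at [0:19] match 'RR5ygggqsrMMmrcAAAf', group 1 = 'R'.
`findall` collects group 1 from the one match (1 total).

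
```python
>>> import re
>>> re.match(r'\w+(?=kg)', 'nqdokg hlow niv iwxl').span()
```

The lookaround is zero-width — it requires the adjacent text to match without consuming it, so the asserted text isn't part of the match.
`re.match` only tries the pattern at the start of the string.
The match spans [0:4] → 'nqdo'.

(0, 4)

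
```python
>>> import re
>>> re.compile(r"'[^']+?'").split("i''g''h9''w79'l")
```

["i'", '', '', 'l']

Splitting on the pattern gives 4 pieces.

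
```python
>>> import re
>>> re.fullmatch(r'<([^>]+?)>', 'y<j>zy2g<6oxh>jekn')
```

`fullmatch` succeeds only if the pattern covers the string from start to end.
Here there's no way to consume every character, so the call returns None.

None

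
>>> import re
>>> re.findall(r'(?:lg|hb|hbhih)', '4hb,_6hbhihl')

['hb', 'hb']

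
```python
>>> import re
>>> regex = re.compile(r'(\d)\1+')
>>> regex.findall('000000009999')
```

The backreference `\1` re-matches whatever the first group consumed, character for character.
Scanning left to right: at [0:8] match '00000000', group 1 = '0'; at [8:12] match '9999', group 1 = '9'.
One capturing group, so `findall` returns just the captured substring from each match — 2 in all.

['0', '9']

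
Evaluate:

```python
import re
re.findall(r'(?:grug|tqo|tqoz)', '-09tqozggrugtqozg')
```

Alternation tries branches left to right and keeps the first one that lets the overall match succeed at that position.
Scanning left to right: at [3:6] → 'tqo'; at [8:12] → 'grug'; at [12:15] → 'tqo'.
`findall` yields the raw match text (3 of them) because the pattern has no groups.

['tqo', 'grug', 'tqo']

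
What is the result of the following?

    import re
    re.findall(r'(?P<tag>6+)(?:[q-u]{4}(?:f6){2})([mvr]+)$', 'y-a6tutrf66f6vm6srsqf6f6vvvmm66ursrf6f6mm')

[('66', 'mm')]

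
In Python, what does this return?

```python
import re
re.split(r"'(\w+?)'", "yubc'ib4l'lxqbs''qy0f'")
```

The group in the pattern means `split` returns the separators' captures alongside the pieces.

['yubc', 'ib4l', "lxqbs'", 'qy0f', '']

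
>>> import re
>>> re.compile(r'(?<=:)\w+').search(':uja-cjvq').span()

Lookahead/lookbehind check context without consuming it, so the matched span excludes the asserted characters.
The match spans [1:4] → 'uja'.

(1, 4)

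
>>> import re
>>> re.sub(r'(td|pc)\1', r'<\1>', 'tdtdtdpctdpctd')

`\1` has to match the exact text group 1 already captured.
Matches: at [0:4] → 'tdtd'.
Each match is replaced using the text its own group 1 captured.

'<td>tdpctdpctd'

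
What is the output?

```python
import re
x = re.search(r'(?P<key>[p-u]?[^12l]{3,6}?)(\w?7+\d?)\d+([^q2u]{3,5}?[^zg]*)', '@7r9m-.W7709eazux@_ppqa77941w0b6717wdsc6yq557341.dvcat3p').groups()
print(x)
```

This matches optionally a character in [p-u], then 3 to 6 of any character except [12l] (lazy) (captured as 'key'); then optionally a word character, then one or more of a literal '7', then optionally a digit (captured); then one or more of a digit; then 3 to 5 of any character except [q2u] (lazy), then zero or more of any character except [zg] (captured).
Unlike `match`, `search` isn't anchored — it looks for the pattern anywhere in the string.
The match spans [1:56] → '7r9m-.W7709eazux@_ppqa77941w0b6717wdsc6yq557341.dvcat3p'.
Captured: group 1 = '7r9m-.', group 2 = 'W770', group 3 = 'eazux@_ppqa77941w0b6717wdsc6yq557341.dvcat3p'.

('7r9m-.', 'W770', 'eazux@_ppqa77941w0b6717wdsc6yq557341.dvcat3p')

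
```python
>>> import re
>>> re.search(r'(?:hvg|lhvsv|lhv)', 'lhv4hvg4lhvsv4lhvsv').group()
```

The match spans [0:3] → 'lhv'.

'lhv'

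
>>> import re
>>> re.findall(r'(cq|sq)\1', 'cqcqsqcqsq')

A backreference is literal: `\1` must see the identical characters the first group matched.
`findall` collects group 1 from the one match (1 total).

['cq']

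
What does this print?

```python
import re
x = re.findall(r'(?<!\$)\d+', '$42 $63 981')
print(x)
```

The negative lookahead/lookbehind blocks any match where the forbidden context is present.
Since nothing is captured, `findall` lists the 3 matched substrings directly.

['2', '3', '981']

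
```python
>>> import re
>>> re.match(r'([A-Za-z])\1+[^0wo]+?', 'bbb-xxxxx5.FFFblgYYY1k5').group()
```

'bbb-'

`\1` is not a pattern — it's the concrete string captured by group 1, re-applied verbatim.
`re.match` only tries the pattern at the start of the string.
The match spans [0:4] → 'bbb-'.
Captured: group 1 = 'b'.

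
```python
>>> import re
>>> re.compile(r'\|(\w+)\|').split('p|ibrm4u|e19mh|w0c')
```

['p', 'ibrm4u', 'e19mh|w0c']

Because the pattern has a capturing group, `split` also inserts each captured text between the pieces.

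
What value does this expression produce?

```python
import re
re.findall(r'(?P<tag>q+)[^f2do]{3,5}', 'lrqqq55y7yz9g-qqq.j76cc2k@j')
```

With a single group, `findall` returns only what that group captured — 2 items.

['qqq', 'qqq']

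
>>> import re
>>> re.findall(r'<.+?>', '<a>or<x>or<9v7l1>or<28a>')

Walking the string: at [0:3] → '<a>'; at [5:8] → '<x>'; at [10:17] → '<9v7l1>'; at [19:24] → '<28a>'.
No capturing groups, so `findall` returns the 4 full match strings.

['<a>', '<x>', '<9v7l1>', '<28a>']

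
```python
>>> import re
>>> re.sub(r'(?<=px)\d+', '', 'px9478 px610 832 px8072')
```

'px px 832 px'

Because the assertion is zero-width, the text it checks is not consumed and won't appear in the result.
`sub` substitutes '' at each match site.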